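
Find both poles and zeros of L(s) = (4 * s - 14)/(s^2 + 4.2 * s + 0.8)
Set denominator = 0: s^2 + 4.2*s + 0.8 = (s + 4)(s + 0.2) = 0 → Poles: -0.2, -4
Set numerator = 0: 4*s - 14 = 0 → Zeros: 3.5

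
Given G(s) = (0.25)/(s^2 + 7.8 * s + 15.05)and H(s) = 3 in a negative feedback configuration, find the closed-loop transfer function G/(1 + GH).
Closed-loop T = G/(1+GH).
Numerator: G_num * H_den = 0.25.
Denominator: G_den * H_den + G_num * H_num = (s^2 + 7.8*s + 15.05) + (0.75) = s^2 + 7.8*s + 15.8.
T(s) = (0.25)/(s^2 + 7.8*s + 15.8)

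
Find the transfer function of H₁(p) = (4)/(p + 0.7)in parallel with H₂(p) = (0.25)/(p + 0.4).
Parallel: H = H₁ + H₂ = (n₁·d₂ + n₂·d₁)/(d₁·d₂).
n₁·d₂ = 4*p + 1.6. n₂·d₁ = 0.25*p + 0.175. Sum = 4.25*p + 1.775. d₁·d₂ = p^2 + 1.1*p + 0.28.
H(p) = (4.25*p + 1.775)/(p^2 + 1.1*p + 0.28)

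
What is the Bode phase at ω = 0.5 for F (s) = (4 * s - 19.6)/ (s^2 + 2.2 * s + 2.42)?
Substitute s = j*0.5: F(j0.5) = -6.8141 + 4.37581j.
∠F(j0.5) = atan2(Im, Re) = atan2(4.37581, -6.8141) = 147.29°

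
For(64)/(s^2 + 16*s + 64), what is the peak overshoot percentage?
Standard form: ωn²/(s²+2ζωn·s+ωn²) → ωn = 8, ζ = 1.
ζ ≥ 1, so the response is non-oscillatory: peak overshoot = 0%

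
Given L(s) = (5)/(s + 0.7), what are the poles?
Set denominator = 0: s + 0.7 = 0 → Poles: -0.7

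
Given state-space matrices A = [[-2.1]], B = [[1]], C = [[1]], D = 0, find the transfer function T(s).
T(s) = C(sI - A)⁻¹B + D.
Characteristic polynomial det(sI - A) = s + 2.1.
Numerator from C·adj(sI-A)·B + D·det(sI-A) = 1.
T(s) = (1)/(s + 2.1)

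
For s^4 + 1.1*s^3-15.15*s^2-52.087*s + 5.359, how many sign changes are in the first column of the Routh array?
Routh array:
s^4: [1, -15.15, 5.359]; s^3: [1.1, -52.087]; s^2: [32.2018, 5.359]; s^1: [-52.2701]; s^0: [5.359]
First column: [1, 1.1, 32.2018, -52.2701, 5.359]. Sign changes = 2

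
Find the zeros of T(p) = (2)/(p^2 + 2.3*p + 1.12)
Numerator is a nonzero constant (2) → Zeros: none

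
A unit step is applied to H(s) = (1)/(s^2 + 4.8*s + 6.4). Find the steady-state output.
FVT: lim_{t→∞} y(t) = lim_{s→0} s*Y(s) where Y(s) = H(s)/s.
= lim_{s→0} H(s) = H(0) = num(0)/den(0) = 1/6.4 = 0.1562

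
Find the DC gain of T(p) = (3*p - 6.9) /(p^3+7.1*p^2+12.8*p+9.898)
DC gain = T(0) = num(0)/den(0) = -6.9/9.898 = -0.6971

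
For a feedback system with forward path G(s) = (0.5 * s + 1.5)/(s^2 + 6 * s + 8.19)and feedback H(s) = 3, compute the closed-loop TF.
Closed-loop T = G/(1+GH).
Numerator: G_num * H_den = 0.5*s + 1.5.
Denominator: G_den * H_den + G_num * H_num = (s^2 + 6*s + 8.19) + (1.5*s + 4.5) = s^2 + 7.5*s + 12.69.
T(s) = (0.5*s + 1.5)/(s^2 + 7.5*s + 12.69)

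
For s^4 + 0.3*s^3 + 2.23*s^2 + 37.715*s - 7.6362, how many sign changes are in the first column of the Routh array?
Routh array:
s^4: [1, 2.23, -7.6362]; s^3: [0.3, 37.715]; s^2: [-123.487, -7.6362]; s^1: [37.6964]; s^0: [-7.6362]
First column: [1, 0.3, -123.487, 37.6964, -7.6362]. Sign changes = 3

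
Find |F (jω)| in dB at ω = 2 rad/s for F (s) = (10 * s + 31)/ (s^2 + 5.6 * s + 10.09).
Substitute s = j*2: F(j2) = 2.53981 - 1.38684j.
|F(j2)| = sqrt(Re² + Im²) = 2.894.
20*log₁₀(2.894) = 9.23 dB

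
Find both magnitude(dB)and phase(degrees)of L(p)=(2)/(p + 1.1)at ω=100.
Substitute p = j*100: L(j100) = 0.000219973 - 0.0199976j.
|L| = 20*log₁₀(sqrt(Re²+Im²)) = -33.98 dB.
∠L = atan2(Im, Re) = -89.37°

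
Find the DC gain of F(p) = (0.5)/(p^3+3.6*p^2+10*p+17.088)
DC gain = F(0) = num(0)/den(0) = 0.5/17.088 = 0.02926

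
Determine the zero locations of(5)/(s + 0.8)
Numerator is a nonzero constant (5) → Zeros: none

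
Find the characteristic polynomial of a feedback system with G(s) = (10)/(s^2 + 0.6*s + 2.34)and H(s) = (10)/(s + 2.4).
Characteristic poly = G_den * H_den + G_num * H_num = (s^3 + 3*s^2 + 3.78*s + 5.616) + (100) = s^3 + 3*s^2 + 3.78*s + 105.616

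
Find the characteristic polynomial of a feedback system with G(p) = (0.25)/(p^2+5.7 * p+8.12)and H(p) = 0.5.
Characteristic poly = G_den * H_den + G_num * H_num = (p^2 + 5.7*p + 8.12) + (0.125) = p^2 + 5.7*p + 8.245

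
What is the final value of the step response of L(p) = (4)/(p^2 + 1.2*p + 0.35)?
FVT: lim_{t→∞} y(t) = lim_{p→0} p*Y(p) where Y(p) = L(p)/p.
= lim_{p→0} L(p) = L(0) = num(0)/den(0) = 4/0.35 = 11.43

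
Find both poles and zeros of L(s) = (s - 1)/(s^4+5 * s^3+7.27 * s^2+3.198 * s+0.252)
Set denominator = 0: s^4 + 5*s^3 + 7.27*s^2 + 3.198*s + 0.252 = (s + 2.8)(s + 0.6)(s + 0.1)(s + 1.5) = 0 → Poles: -0.1, -0.6, -1.5, -2.8
Set numerator = 0: s - 1 = 0 → Zeros: 1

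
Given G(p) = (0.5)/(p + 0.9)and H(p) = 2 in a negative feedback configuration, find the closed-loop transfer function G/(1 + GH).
Closed-loop T = G/(1+GH).
Numerator: G_num * H_den = 0.5.
Denominator: G_den * H_den + G_num * H_num = (p + 0.9) + (1) = p + 1.9.
T(p) = (0.5)/(p + 1.9)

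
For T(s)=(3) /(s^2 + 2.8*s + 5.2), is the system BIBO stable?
Denominator: s^2 + 2.8*s + 5.2. Poles: -1.4 + 1.8j, -1.4 - 1.8j. All Re(p)<0: Yes (stable)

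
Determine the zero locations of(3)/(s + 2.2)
Numerator is a nonzero constant (3) → Zeros: none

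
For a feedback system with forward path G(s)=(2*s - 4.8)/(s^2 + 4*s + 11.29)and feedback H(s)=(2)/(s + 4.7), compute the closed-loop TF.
Closed-loop T = G/(1+GH).
Numerator: G_num * H_den = 2*s^2 + 4.6*s - 22.56.
Denominator: G_den * H_den + G_num * H_num = (s^3 + 8.7*s^2 + 30.09*s + 53.063) + (4*s - 9.6) = s^3 + 8.7*s^2 + 34.09*s + 43.463.
T(s) = (2*s^2 + 4.6*s - 22.56)/(s^3 + 8.7*s^2 + 34.09*s + 43.463)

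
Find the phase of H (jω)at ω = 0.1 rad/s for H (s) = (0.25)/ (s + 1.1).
Substitute s = j*0.1: H(j0.1) = 0.22541 - 0.0204918j.
∠H(j0.1) = atan2(Im, Re) = atan2(-0.0204918, 0.22541) = -5.19°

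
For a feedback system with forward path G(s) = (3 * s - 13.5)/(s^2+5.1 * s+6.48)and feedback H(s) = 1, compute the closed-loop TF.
Closed-loop T = G/(1+GH).
Numerator: G_num * H_den = 3*s - 13.5.
Denominator: G_den * H_den + G_num * H_num = (s^2 + 5.1*s + 6.48) + (3*s - 13.5) = s^2 + 8.1*s - 7.02.
T(s) = (3*s - 13.5)/(s^2 + 8.1*s - 7.02)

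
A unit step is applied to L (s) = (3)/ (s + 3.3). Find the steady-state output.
FVT: lim_{t→∞} y(t) = lim_{s→0} s*Y(s) where Y(s) = L(s)/s.
= lim_{s→0} L(s) = L(0) = num(0)/den(0) = 3/3.3 = 0.9091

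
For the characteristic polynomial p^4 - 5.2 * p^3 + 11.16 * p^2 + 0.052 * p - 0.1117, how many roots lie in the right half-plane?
Factor: p^4 - 5.2*p^3 + 11.16*p^2 + 0.052*p - 0.1117 = (p - 0.1)(p + 0.1)(p^2 - 5.2*p + 11.17).
Roots: -0.1, 0.1, 2.6 + 2.1j, 2.6 - 2.1j.
RHP roots (Re>0): 3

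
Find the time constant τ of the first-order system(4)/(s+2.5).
First-order system: τ = -1/pole. Pole = -2.5. τ = -1/(-2.5) = 0.4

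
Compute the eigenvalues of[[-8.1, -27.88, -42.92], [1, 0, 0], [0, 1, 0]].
Eigenvalues solve det(λI - A) = 0.
Characteristic polynomial: λ^3 + 8.1*λ^2 + 27.88*λ + 42.92 = 0.
Factor: (λ + 3.7)(λ^2 + 4.4*λ + 11.6) = 0.
Roots: -2.2 + 2.6j, -2.2 - 2.6j, -3.7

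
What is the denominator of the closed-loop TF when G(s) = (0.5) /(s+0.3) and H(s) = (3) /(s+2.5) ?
Characteristic poly = G_den * H_den + G_num * H_num = (s^2 + 2.8*s + 0.75) + (1.5) = s^2 + 2.8*s + 2.25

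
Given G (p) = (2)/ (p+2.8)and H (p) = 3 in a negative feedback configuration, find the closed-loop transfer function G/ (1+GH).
Closed-loop T = G/(1+GH).
Numerator: G_num * H_den = 2.
Denominator: G_den * H_den + G_num * H_num = (p + 2.8) + (6) = p + 8.8.
T(p) = (2)/(p + 8.8)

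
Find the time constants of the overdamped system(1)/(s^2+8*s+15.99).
Overdamped: real poles at -4.1, -3.9. τ = -1/pole → τ₁ = 0.2439, τ₂ = 0.2564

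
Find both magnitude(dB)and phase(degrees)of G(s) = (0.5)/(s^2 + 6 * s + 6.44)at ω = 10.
Substitute s = j*10: G(j10) = -0.00378679 - 0.00242847j.
|G| = 20*log₁₀(sqrt(Re²+Im²)) = -46.94 dB.
∠G = atan2(Im, Re) = -147.33°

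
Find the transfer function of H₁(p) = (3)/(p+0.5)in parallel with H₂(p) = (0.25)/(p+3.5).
Parallel: H = H₁ + H₂ = (n₁·d₂ + n₂·d₁)/(d₁·d₂).
n₁·d₂ = 3*p + 10.5. n₂·d₁ = 0.25*p + 0.125. Sum = 3.25*p + 10.625. d₁·d₂ = p^2 + 4*p + 1.75.
H(p) = (3.25*p + 10.625)/(p^2 + 4*p + 1.75)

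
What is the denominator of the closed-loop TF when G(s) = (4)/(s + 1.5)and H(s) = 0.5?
Characteristic poly = G_den * H_den + G_num * H_num = (s + 1.5) + (2) = s + 3.5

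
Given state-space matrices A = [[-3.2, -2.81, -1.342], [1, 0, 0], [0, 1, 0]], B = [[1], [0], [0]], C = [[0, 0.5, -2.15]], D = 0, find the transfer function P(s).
P(s) = C(sI - A)⁻¹B + D.
Characteristic polynomial det(sI - A) = s^3 + 3.2*s^2 + 2.81*s + 1.342.
Numerator from C·adj(sI-A)·B + D·det(sI-A) = 0.5*s - 2.15.
P(s) = (0.5*s - 2.15)/(s^3 + 3.2*s^2 + 2.81*s + 1.342)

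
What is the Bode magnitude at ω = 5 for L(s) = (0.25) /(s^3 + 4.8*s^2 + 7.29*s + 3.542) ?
Substitute s = j*5: L(j5) = -0.00136026 + 0.00103429j.
|L(j5)| = sqrt(Re² + Im²) = 0.001709.
20*log₁₀(0.001709) = -55.35 dB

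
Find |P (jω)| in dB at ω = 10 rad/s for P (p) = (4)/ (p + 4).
Substitute p = j*10: P(j10) = 0.137931 - 0.344828j.
|P(j10)| = sqrt(Re² + Im²) = 0.3714.
20*log₁₀(0.3714) = -8.60 dB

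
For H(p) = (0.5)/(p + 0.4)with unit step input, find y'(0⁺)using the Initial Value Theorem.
IVT: y'(0⁺) = lim_{p→∞} p²·Y(p) = lim_{p→∞} p·H(p).
deg(num) = 0, deg(den) = 1, relative degree = 1, so p·H(p) → (leading num)/(leading den) = 0.5/1 = 0.5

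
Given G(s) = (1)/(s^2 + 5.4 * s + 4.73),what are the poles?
Set denominator = 0: s^2 + 5.4*s + 4.73 = (s + 1.1)(s + 4.3) = 0 → Poles: -1.1, -4.3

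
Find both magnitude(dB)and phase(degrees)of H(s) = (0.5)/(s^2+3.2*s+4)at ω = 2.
Substitute s = j*2: H(j2) = 0 - 0.078125j.
|H| = 20*log₁₀(sqrt(Re²+Im²)) = -22.14 dB.
∠H = atan2(Im, Re) = -90.00°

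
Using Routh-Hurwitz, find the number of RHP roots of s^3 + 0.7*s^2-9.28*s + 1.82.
Routh array:
s^3: [1, -9.28]; s^2: [0.7, 1.82]; s^1: [-11.88]; s^0: [1.82]
First column: [1, 0.7, -11.88, 1.82]. Sign changes = RHP roots = 2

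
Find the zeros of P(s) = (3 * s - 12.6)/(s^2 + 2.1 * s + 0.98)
Set numerator = 0: 3*s - 12.6 = 0 → Zeros: 4.2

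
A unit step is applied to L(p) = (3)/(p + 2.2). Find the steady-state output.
FVT: lim_{t→∞} y(t) = lim_{p→0} p*Y(p) where Y(p) = L(p)/p.
= lim_{p→0} L(p) = L(0) = num(0)/den(0) = 3/2.2 = 1.364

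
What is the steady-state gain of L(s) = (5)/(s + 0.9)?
DC gain = L(0) = num(0)/den(0) = 5/0.9 = 5.556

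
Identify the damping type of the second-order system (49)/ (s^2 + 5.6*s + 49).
Standard form: ωn²/(s²+2ζωn·s+ωn²) gives ωn=7, ζ=0.4.
Underdamped (ζ = 0.4 < 1)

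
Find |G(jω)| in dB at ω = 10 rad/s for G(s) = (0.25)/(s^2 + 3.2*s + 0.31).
Substitute s = j*10: G(j10) = -0.00227352 - 0.000729787j.
|G(j10)| = sqrt(Re² + Im²) = 0.002388.
20*log₁₀(0.002388) = -52.44 dB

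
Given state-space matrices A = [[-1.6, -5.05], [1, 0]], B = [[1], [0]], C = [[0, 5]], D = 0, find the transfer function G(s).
G(s) = C(sI - A)⁻¹B + D.
Characteristic polynomial det(sI - A) = s^2 + 1.6*s + 5.05.
Numerator from C·adj(sI-A)·B + D·det(sI-A) = 5.
G(s) = (5)/(s^2 + 1.6*s + 5.05)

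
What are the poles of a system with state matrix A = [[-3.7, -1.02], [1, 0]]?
Eigenvalues solve det(λI - A) = 0.
Characteristic polynomial: λ^2 + 3.7*λ + 1.02 = 0.
Factor: (λ + 0.3)(λ + 3.4) = 0.
Roots: -0.3, -3.4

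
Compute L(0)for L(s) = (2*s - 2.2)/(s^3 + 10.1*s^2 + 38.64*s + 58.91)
DC gain = L(0) = num(0)/den(0) = -2.2/58.91 = -0.03735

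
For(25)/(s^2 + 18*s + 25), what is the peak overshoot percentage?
Standard form: ωn²/(s²+2ζωn·s+ωn²) → ωn = 5, ζ = 1.8.
ζ ≥ 1, so the response is non-oscillatory: peak overshoot = 0%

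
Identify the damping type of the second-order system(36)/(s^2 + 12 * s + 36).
Standard form: ωn²/(s²+2ζωn·s+ωn²) gives ωn=6, ζ=1.
Critically damped (ζ = 1)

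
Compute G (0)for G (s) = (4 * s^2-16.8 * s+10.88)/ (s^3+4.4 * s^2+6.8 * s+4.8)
DC gain = G(0) = num(0)/den(0) = 10.88/4.8 = 2.267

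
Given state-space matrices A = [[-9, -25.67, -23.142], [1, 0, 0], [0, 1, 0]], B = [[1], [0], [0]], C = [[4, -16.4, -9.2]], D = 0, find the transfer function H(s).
H(s) = C(sI - A)⁻¹B + D.
Characteristic polynomial det(sI - A) = s^3 + 9*s^2 + 25.67*s + 23.142.
Numerator from C·adj(sI-A)·B + D·det(sI-A) = 4*s^2 - 16.4*s - 9.2.
H(s) = (4*s^2 - 16.4*s - 9.2)/(s^3 + 9*s^2 + 25.67*s + 23.142)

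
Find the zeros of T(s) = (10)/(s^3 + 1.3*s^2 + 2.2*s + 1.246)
Numerator is a nonzero constant (10) → Zeros: none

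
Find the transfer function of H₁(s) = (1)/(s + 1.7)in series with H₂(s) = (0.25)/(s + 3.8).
Series: H = H₁ · H₂ = (n₁·n₂)/(d₁·d₂).
Num: n₁·n₂ = 0.25. Den: d₁·d₂ = s^2 + 5.5*s + 6.46.
H(s) = (0.25)/(s^2 + 5.5*s + 6.46)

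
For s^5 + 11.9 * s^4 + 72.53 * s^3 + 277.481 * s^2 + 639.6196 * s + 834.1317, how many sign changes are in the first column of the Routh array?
Routh array:
s^5: [1, 72.53, 639.6196]; s^4: [11.9, 277.481, 834.1317]; s^3: [49.2123, 569.524]; s^2: [139.764, 834.1317]; s^1: [275.82]; s^0: [834.1317]
First column: [1, 11.9, 49.2123, 139.764, 275.82, 834.1317]. Sign changes = 0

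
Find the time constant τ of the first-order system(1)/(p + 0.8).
First-order system: τ = -1/pole. Pole = -0.8. τ = -1/(-0.8) = 1.25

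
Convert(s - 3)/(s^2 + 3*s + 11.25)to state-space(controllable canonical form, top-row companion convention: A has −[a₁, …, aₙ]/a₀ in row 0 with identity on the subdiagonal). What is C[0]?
Reachable canonical form: C = numerator coefficients (right-aligned, zero-padded to length n).
num = s - 3, C = [[1, -3]].
C[0] = 1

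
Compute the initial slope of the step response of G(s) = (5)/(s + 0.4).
IVT: y'(0⁺) = lim_{s→∞} s²·Y(s) = lim_{s→∞} s·G(s).
deg(num) = 0, deg(den) = 1, relative degree = 1, so s·G(s) → (leading num)/(leading den) = 5/1 = 5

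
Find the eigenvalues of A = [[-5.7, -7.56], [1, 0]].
Eigenvalues solve det(λI - A) = 0.
Characteristic polynomial: λ^2 + 5.7*λ + 7.56 = 0.
Factor: (λ + 3.6)(λ + 2.1) = 0.
Roots: -2.1, -3.6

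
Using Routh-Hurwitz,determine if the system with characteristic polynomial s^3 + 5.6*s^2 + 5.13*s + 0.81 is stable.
Routh array:
s^3: [1, 5.13]; s^2: [5.6, 0.81]; s^1: [4.98536]; s^0: [0.81]
First column: [1, 5.6, 4.98536, 0.81]. Sign changes = 0.
Yes, stable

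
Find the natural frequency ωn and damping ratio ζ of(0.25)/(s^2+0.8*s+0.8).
Underdamped: complex pole -0.4 + 0.8j. ωn = |pole| = 0.8944, ζ = -Re(pole)/ωn = 0.4472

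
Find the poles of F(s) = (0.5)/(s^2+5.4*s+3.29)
Set denominator = 0: s^2 + 5.4*s + 3.29 = (s + 4.7)(s + 0.7) = 0 → Poles: -0.7, -4.7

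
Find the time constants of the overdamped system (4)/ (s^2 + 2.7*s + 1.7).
Overdamped: real poles at -1, -1.7. τ = -1/pole → τ₁ = 1, τ₂ = 0.5882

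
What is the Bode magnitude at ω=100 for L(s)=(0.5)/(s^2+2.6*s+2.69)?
Substitute s = j*100: L(j100) = -4.99796e-05 - 1.29982e-06j.
|L(j100)| = sqrt(Re² + Im²) = 5e-05.
20*log₁₀(5e-05) = -86.02 dB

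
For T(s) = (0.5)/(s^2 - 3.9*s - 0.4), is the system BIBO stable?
Denominator: s^2 - 3.9*s - 0.4 = (s - 4)(s + 0.1). Poles: -0.1, 4. All Re(p)<0: No (unstable)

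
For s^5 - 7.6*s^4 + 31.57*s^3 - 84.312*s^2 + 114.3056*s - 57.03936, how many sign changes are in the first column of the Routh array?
Routh array:
s^5: [1, 31.57, 114.3056]; s^4: [-7.6, -84.312, -57.03936]; s^3: [20.4763, 106.8]; s^2: [-44.6719, -57.03936]; s^1: [80.6552]; s^0: [-57.03936]
First column: [1, -7.6, 20.4763, -44.6719, 80.6552, -57.03936]. Sign changes = 5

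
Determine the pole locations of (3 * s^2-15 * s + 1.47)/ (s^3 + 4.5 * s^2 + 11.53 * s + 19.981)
Set denominator = 0: s^3 + 4.5*s^2 + 11.53*s + 19.981 = (s + 2.9)(s^2 + 1.6*s + 6.89) = 0 → Poles: -0.8 + 2.5j, -0.8 - 2.5j, -2.9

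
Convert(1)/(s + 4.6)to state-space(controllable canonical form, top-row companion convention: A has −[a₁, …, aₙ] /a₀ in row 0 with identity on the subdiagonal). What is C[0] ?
Reachable canonical form: C = numerator coefficients (right-aligned, zero-padded to length n).
num = 1, C = [[1]].
C[0] = 1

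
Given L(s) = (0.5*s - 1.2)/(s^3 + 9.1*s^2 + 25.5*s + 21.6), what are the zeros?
Set numerator = 0: 0.5*s - 1.2 = 0 → Zeros: 2.4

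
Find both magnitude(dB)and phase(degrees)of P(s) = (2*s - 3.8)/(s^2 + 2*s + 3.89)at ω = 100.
Substitute s = j*100: P(j100) = 0.000780147 - 0.0199922j.
|P| = 20*log₁₀(sqrt(Re²+Im²)) = -33.98 dB.
∠P = atan2(Im, Re) = -87.77°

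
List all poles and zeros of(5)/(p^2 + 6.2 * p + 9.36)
Set denominator = 0: p^2 + 6.2*p + 9.36 = (p + 3.6)(p + 2.6) = 0 → Poles: -2.6, -3.6
Numerator is a nonzero constant (5) → Zeros: none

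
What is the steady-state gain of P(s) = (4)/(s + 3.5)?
DC gain = P(0) = num(0)/den(0) = 4/3.5 = 1.143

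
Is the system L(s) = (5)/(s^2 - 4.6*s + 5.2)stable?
Denominator: s^2 - 4.6*s + 5.2 = (s - 2.6)(s - 2). Poles: 2, 2.6. All Re(p)<0: No (unstable)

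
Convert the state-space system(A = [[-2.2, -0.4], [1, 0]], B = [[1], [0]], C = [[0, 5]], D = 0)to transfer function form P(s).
P(s) = C(sI - A)⁻¹B + D.
Characteristic polynomial det(sI - A) = s^2 + 2.2*s + 0.4.
Numerator from C·adj(sI-A)·B + D·det(sI-A) = 5.
P(s) = (5)/(s^2 + 2.2*s + 0.4)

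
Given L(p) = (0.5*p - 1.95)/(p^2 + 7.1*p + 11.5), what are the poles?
Set denominator = 0: p^2 + 7.1*p + 11.5 = (p + 2.5)(p + 4.6) = 0 → Poles: -2.5, -4.6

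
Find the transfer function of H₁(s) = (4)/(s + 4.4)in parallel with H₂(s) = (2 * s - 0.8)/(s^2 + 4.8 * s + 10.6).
Parallel: H = H₁ + H₂ = (n₁·d₂ + n₂·d₁)/(d₁·d₂).
n₁·d₂ = 4*s^2 + 19.2*s + 42.4. n₂·d₁ = 2*s^2 + 8*s - 3.52. Sum = 6*s^2 + 27.2*s + 38.88. d₁·d₂ = s^3 + 9.2*s^2 + 31.72*s + 46.64.
H(s) = (6*s^2 + 27.2*s + 38.88)/(s^3 + 9.2*s^2 + 31.72*s + 46.64)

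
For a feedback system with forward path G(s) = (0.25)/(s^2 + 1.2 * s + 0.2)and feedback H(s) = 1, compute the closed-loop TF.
Closed-loop T = G/(1+GH).
Numerator: G_num * H_den = 0.25.
Denominator: G_den * H_den + G_num * H_num = (s^2 + 1.2*s + 0.2) + (0.25) = s^2 + 1.2*s + 0.45.
T(s) = (0.25)/(s^2 + 1.2*s + 0.45)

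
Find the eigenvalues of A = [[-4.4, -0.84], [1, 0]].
Eigenvalues solve det(λI - A) = 0.
Characteristic polynomial: λ^2 + 4.4*λ + 0.84 = 0.
Factor: (λ + 0.2)(λ + 4.2) = 0.
Roots: -0.2, -4.2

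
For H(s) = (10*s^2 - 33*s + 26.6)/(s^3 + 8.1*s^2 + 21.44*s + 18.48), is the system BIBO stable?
Denominator: s^3 + 8.1*s^2 + 21.44*s + 18.48 = (s + 3.3)(s + 2.8)(s + 2). Poles: -2, -2.8, -3.3. All Re(p)<0: Yes (stable)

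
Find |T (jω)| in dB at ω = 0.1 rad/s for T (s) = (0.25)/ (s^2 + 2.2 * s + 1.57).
Substitute s = j*0.1: T(j0.1) = 0.157131 - 0.0221595j.
|T(j0.1)| = sqrt(Re² + Im²) = 0.1587.
20*log₁₀(0.1587) = -15.99 dB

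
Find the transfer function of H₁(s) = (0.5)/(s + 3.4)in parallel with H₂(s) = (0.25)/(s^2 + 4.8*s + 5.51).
Parallel: H = H₁ + H₂ = (n₁·d₂ + n₂·d₁)/(d₁·d₂).
n₁·d₂ = 0.5*s^2 + 2.4*s + 2.755. n₂·d₁ = 0.25*s + 0.85. Sum = 0.5*s^2 + 2.65*s + 3.605. d₁·d₂ = s^3 + 8.2*s^2 + 21.83*s + 18.734.
H(s) = (0.5*s^2 + 2.65*s + 3.605)/(s^3 + 8.2*s^2 + 21.83*s + 18.734)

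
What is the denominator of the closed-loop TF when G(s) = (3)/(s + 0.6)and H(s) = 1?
Characteristic poly = G_den * H_den + G_num * H_num = (s + 0.6) + (3) = s + 3.6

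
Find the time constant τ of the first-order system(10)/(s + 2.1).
First-order system: τ = -1/pole. Pole = -2.1. τ = -1/(-2.1) = 0.4762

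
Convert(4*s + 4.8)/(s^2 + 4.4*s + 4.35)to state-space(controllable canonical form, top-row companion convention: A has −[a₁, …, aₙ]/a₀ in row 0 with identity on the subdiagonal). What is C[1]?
Reachable canonical form: C = numerator coefficients (right-aligned, zero-padded to length n).
num = 4*s + 4.8, C = [[4, 4.8]].
C[1] = 4.8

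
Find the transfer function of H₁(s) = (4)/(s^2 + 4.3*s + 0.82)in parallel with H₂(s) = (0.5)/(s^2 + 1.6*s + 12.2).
Parallel: H = H₁ + H₂ = (n₁·d₂ + n₂·d₁)/(d₁·d₂).
n₁·d₂ = 4*s^2 + 6.4*s + 48.8. n₂·d₁ = 0.5*s^2 + 2.15*s + 0.41. Sum = 4.5*s^2 + 8.55*s + 49.21. d₁·d₂ = s^4 + 5.9*s^3 + 19.9*s^2 + 53.772*s + 10.004.
H(s) = (4.5*s^2 + 8.55*s + 49.21)/(s^4 + 5.9*s^3 + 19.9*s^2 + 53.772*s + 10.004)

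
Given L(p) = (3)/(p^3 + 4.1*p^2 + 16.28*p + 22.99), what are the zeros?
Numerator is a nonzero constant (3) → Zeros: none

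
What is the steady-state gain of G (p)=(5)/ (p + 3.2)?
DC gain = G(0) = num(0)/den(0) = 5/3.2 = 1.562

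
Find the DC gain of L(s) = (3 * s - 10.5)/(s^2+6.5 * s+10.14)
DC gain = L(0) = num(0)/den(0) = -10.5/10.14 = -1.036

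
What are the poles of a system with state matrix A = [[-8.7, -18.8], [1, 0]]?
Eigenvalues solve det(λI - A) = 0.
Characteristic polynomial: λ^2 + 8.7*λ + 18.8 = 0.
Factor: (λ + 4.7)(λ + 4) = 0.
Roots: -4, -4.7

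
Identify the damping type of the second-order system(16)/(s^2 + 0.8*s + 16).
Standard form: ωn²/(s²+2ζωn·s+ωn²) gives ωn=4, ζ=0.1.
Underdamped (ζ = 0.1 < 1)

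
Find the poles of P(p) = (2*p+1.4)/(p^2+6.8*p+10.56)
Set denominator = 0: p^2 + 6.8*p + 10.56 = (p + 2.4)(p + 4.4) = 0 → Poles: -2.4, -4.4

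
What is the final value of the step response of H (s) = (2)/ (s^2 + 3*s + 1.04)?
FVT: lim_{t→∞} y(t) = lim_{s→0} s*Y(s) where Y(s) = H(s)/s.
= lim_{s→0} H(s) = H(0) = num(0)/den(0) = 2/1.04 = 1.923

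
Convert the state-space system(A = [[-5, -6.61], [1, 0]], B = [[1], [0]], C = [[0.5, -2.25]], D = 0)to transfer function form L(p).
L(p) = C(pI - A)⁻¹B + D.
Characteristic polynomial det(pI - A) = p^2 + 5*p + 6.61.
Numerator from C·adj(pI-A)·B + D·det(pI-A) = 0.5*p - 2.25.
L(p) = (0.5*p - 2.25)/(p^2 + 5*p + 6.61)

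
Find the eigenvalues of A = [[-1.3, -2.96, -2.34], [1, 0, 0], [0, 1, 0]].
Eigenvalues solve det(λI - A) = 0.
Characteristic polynomial: λ^3 + 1.3*λ^2 + 2.96*λ + 2.34 = 0.
Factor: (λ + 0.9)(λ^2 + 0.4*λ + 2.6) = 0.
Roots: -0.2 + 1.6j, -0.2 - 1.6j, -0.9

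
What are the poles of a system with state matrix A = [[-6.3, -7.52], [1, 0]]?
Eigenvalues solve det(λI - A) = 0.
Characteristic polynomial: λ^2 + 6.3*λ + 7.52 = 0.
Factor: (λ + 1.6)(λ + 4.7) = 0.
Roots: -1.6, -4.7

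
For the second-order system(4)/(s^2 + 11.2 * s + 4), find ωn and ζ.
Standard form: ωn²/(s²+2ζωn·s+ωn²).
const=4=ωn² → ωn=2, s coeff=11.2=2ζωn → ζ=2.8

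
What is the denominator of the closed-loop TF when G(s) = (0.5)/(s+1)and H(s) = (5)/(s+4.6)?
Characteristic poly = G_den * H_den + G_num * H_num = (s^2 + 5.6*s + 4.6) + (2.5) = s^2 + 5.6*s + 7.1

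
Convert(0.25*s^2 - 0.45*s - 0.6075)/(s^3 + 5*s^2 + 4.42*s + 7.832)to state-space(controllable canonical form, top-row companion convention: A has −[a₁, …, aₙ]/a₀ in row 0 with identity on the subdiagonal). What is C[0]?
Reachable canonical form: C = numerator coefficients (right-aligned, zero-padded to length n).
num = 0.25*s^2 - 0.45*s - 0.6075, C = [[0.25, -0.45, -0.6075]].
C[0] = 0.25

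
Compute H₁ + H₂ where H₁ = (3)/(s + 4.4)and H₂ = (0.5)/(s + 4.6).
Parallel: H = H₁ + H₂ = (n₁·d₂ + n₂·d₁)/(d₁·d₂).
n₁·d₂ = 3*s + 13.8. n₂·d₁ = 0.5*s + 2.2. Sum = 3.5*s + 16. d₁·d₂ = s^2 + 9*s + 20.24.
H(s) = (3.5*s + 16)/(s^2 + 9*s + 20.24)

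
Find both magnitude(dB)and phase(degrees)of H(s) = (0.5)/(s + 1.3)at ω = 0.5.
Substitute s = j*0.5: H(j0.5) = 0.335052 - 0.128866j.
|H| = 20*log₁₀(sqrt(Re²+Im²)) = -8.90 dB.
∠H = atan2(Im, Re) = -21.04°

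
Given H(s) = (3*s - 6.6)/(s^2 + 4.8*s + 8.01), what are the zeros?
Set numerator = 0: 3*s - 6.6 = 0 → Zeros: 2.2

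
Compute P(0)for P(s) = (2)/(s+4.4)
DC gain = P(0) = num(0)/den(0) = 2/4.4 = 0.4545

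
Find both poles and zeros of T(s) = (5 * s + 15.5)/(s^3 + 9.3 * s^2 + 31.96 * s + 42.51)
Set denominator = 0: s^3 + 9.3*s^2 + 31.96*s + 42.51 = (s + 3.9)(s^2 + 5.4*s + 10.9) = 0 → Poles: -2.7 + 1.9j, -2.7 - 1.9j, -3.9
Set numerator = 0: 5*s + 15.5 = 0 → Zeros: -3.1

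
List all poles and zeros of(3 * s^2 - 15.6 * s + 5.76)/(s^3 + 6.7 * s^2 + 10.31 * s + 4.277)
Set denominator = 0: s^3 + 6.7*s^2 + 10.31*s + 4.277 = (s + 1.3)(s + 4.7)(s + 0.7) = 0 → Poles: -0.7, -1.3, -4.7
Set numerator = 0: 3*s^2 - 15.6*s + 5.76 = 3*(s - 0.4)(s - 4.8) = 0 → Zeros: 0.4, 4.8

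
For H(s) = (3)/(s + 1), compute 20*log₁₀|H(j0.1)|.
Substitute s = j*0.1: H(j0.1) = 2.9703 - 0.29703j.
|H(j0.1)| = sqrt(Re² + Im²) = 2.985.
20*log₁₀(2.985) = 9.50 dB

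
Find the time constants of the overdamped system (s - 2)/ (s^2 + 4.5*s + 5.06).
Overdamped: real poles at -2.2, -2.3. τ = -1/pole → τ₁ = 0.4545, τ₂ = 0.4348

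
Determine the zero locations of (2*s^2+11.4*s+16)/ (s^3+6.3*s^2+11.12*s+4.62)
Set numerator = 0: 2*s^2 + 11.4*s + 16 = 2*(s + 3.2)(s + 2.5) = 0 → Zeros: -2.5, -3.2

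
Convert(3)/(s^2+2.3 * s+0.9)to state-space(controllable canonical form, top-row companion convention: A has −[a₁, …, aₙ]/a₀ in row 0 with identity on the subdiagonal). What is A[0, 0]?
Reachable canonical form for den = s^2 + 2.3*s + 0.9: top row of A = -[a₁,a₂,...,aₙ]/a₀, ones on the subdiagonal, zeros elsewhere.
A = [[-2.3, -0.9], [1, 0]].
A[0,0] = -2.3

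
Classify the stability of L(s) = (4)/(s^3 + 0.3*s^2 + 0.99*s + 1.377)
Denominator: s^3 + 0.3*s^2 + 0.99*s + 1.377 = (s + 0.9)(s^2 - 0.6*s + 1.53). Poles: -0.9, 0.3 + 1.2j, 0.3 - 1.2j. Unstable (2 pole(s) in RHP)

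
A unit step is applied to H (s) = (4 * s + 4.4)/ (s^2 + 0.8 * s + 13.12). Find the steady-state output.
FVT: lim_{t→∞} y(t) = lim_{s→0} s*Y(s) where Y(s) = H(s)/s.
= lim_{s→0} H(s) = H(0) = num(0)/den(0) = 4.4/13.12 = 0.3354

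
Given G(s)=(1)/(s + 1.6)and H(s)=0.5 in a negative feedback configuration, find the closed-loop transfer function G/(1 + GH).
Closed-loop T = G/(1+GH).
Numerator: G_num * H_den = 1.
Denominator: G_den * H_den + G_num * H_num = (s + 1.6) + (0.5) = s + 2.1.
T(s) = (1)/(s + 2.1)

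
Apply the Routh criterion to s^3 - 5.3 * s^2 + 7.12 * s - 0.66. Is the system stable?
Routh array:
s^3: [1, 7.12]; s^2: [-5.3, -0.66]; s^1: [6.99547]; s^0: [-0.66]
First column: [1, -5.3, 6.99547, -0.66]. Sign changes = 3.
No, unstable (3 RHP root(s))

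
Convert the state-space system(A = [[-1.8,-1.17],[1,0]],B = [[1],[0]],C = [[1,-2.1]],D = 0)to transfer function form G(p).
G(p) = C(pI - A)⁻¹B + D.
Characteristic polynomial det(pI - A) = p^2 + 1.8*p + 1.17.
Numerator from C·adj(pI-A)·B + D·det(pI-A) = p - 2.1.
G(p) = (p - 2.1)/(p^2 + 1.8*p + 1.17)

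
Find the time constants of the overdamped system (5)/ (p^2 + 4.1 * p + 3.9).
Overdamped: real poles at -1.5, -2.6. τ = -1/pole → τ₁ = 0.6667, τ₂ = 0.3846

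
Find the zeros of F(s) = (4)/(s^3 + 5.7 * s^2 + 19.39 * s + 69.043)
Numerator is a nonzero constant (4) → Zeros: none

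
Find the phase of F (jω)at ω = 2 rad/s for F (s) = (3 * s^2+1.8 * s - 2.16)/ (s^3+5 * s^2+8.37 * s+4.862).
Substitute s = j*2: F(j2) = 0.804519 + 0.226681j.
∠F(j2) = atan2(Im, Re) = atan2(0.226681, 0.804519) = 15.74°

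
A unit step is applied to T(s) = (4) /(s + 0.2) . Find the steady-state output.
FVT: lim_{t→∞} y(t) = lim_{s→0} s*Y(s) where Y(s) = T(s)/s.
= lim_{s→0} T(s) = T(0) = num(0)/den(0) = 4/0.2 = 20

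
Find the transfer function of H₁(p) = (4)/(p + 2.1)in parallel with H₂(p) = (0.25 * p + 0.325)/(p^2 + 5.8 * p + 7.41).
Parallel: H = H₁ + H₂ = (n₁·d₂ + n₂·d₁)/(d₁·d₂).
n₁·d₂ = 4*p^2 + 23.2*p + 29.64. n₂·d₁ = 0.25*p^2 + 0.85*p + 0.6825. Sum = 4.25*p^2 + 24.05*p + 30.3225. d₁·d₂ = p^3 + 7.9*p^2 + 19.59*p + 15.561.
H(p) = (4.25*p^2 + 24.05*p + 30.3225)/(p^3 + 7.9*p^2 + 19.59*p + 15.561)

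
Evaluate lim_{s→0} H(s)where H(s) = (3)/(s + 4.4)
DC gain = H(0) = num(0)/den(0) = 3/4.4 = 0.6818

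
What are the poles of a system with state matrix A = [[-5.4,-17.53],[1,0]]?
Eigenvalues solve det(λI - A) = 0.
Characteristic polynomial: λ^2 + 5.4*λ + 17.53 = 0.
Roots: -2.7 + 3.2j, -2.7 - 3.2j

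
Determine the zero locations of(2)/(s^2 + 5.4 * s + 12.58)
Numerator is a nonzero constant (2) → Zeros: none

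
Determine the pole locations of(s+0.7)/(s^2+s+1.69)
Set denominator = 0: s^2 + s + 1.69 = 0 → Poles: -0.5 + 1.2j, -0.5 - 1.2j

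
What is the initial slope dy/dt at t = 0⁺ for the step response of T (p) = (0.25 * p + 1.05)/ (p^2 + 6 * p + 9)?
IVT: y'(0⁺) = lim_{p→∞} p²·Y(p) = lim_{p→∞} p·T(p).
deg(num) = 1, deg(den) = 2, relative degree = 1, so p·T(p) → (leading num)/(leading den) = 0.25/1 = 0.25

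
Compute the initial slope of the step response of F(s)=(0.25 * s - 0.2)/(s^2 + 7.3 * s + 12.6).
IVT: y'(0⁺) = lim_{s→∞} s²·Y(s) = lim_{s→∞} s·F(s).
deg(num) = 1, deg(den) = 2, relative degree = 1, so s·F(s) → (leading num)/(leading den) = 0.25/1 = 0.25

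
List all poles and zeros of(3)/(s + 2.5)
Set denominator = 0: s + 2.5 = 0 → Poles: -2.5
Numerator is a nonzero constant (3) → Zeros: none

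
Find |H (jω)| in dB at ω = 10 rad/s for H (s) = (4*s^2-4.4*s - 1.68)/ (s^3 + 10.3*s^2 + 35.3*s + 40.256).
Substitute s = j*10: H(j10) = 0.304697 - 0.154726j.
|H(j10)| = sqrt(Re² + Im²) = 0.3417.
20*log₁₀(0.3417) = -9.33 dB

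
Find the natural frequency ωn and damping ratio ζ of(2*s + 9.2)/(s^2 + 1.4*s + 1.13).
Underdamped: complex pole -0.7 + 0.8j. ωn = |pole| = 1.063, ζ = -Re(pole)/ωn = 0.6585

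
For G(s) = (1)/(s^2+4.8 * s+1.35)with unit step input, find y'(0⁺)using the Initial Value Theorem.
IVT: y'(0⁺) = lim_{s→∞} s²·Y(s) = lim_{s→∞} s·G(s).
deg(num) = 0, deg(den) = 2, relative degree = 2 ≥ 2, so s·G(s) → 0. Initial slope = 0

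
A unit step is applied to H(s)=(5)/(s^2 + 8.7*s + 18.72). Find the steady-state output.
FVT: lim_{t→∞} y(t) = lim_{s→0} s*Y(s) where Y(s) = H(s)/s.
= lim_{s→0} H(s) = H(0) = num(0)/den(0) = 5/18.72 = 0.2671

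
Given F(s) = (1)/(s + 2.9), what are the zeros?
Numerator is a nonzero constant (1) → Zeros: none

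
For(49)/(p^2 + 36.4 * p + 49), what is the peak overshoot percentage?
Standard form: ωn²/(p²+2ζωn·p+ωn²) → ωn = 7, ζ = 2.6.
ζ ≥ 1, so the response is non-oscillatory: peak overshoot = 0%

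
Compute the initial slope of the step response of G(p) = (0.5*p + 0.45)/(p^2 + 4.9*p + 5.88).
IVT: y'(0⁺) = lim_{p→∞} p²·Y(p) = lim_{p→∞} p·G(p).
deg(num) = 1, deg(den) = 2, relative degree = 1, so p·G(p) → (leading num)/(leading den) = 0.5/1 = 0.5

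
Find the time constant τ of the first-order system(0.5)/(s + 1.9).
First-order system: τ = -1/pole. Pole = -1.9. τ = -1/(-1.9) = 0.5263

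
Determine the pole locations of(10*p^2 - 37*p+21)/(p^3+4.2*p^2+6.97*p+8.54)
Set denominator = 0: p^3 + 4.2*p^2 + 6.97*p + 8.54 = (p + 2.8)(p^2 + 1.4*p + 3.05) = 0 → Poles: -0.7 + 1.6j, -0.7 - 1.6j, -2.8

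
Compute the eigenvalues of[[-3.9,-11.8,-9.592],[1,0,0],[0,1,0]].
Eigenvalues solve det(λI - A) = 0.
Characteristic polynomial: λ^3 + 3.9*λ^2 + 11.8*λ + 9.592 = 0.
Factor: (λ + 1.1)(λ^2 + 2.8*λ + 8.72) = 0.
Roots: -1.1, -1.4 + 2.6j, -1.4 - 2.6j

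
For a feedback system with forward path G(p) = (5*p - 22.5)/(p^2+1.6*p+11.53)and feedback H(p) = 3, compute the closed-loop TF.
Closed-loop T = G/(1+GH).
Numerator: G_num * H_den = 5*p - 22.5.
Denominator: G_den * H_den + G_num * H_num = (p^2 + 1.6*p + 11.53) + (15*p - 67.5) = p^2 + 16.6*p - 55.97.
T(p) = (5*p - 22.5)/(p^2 + 16.6*p - 55.97)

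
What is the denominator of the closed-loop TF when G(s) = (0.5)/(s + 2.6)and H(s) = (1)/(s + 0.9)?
Characteristic poly = G_den * H_den + G_num * H_num = (s^2 + 3.5*s + 2.34) + (0.5) = s^2 + 3.5*s + 2.84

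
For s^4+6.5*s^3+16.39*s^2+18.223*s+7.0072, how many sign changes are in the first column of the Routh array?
Routh array:
s^4: [1, 16.39, 7.0072]; s^3: [6.5, 18.223]; s^2: [13.5865, 7.0072]; s^1: [14.8706]; s^0: [7.0072]
First column: [1, 6.5, 13.5865, 14.8706, 7.0072]. Sign changes = 0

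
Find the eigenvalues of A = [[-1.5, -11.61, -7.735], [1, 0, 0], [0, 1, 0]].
Eigenvalues solve det(λI - A) = 0.
Characteristic polynomial: λ^3 + 1.5*λ^2 + 11.61*λ + 7.735 = 0.
Factor: (λ + 0.7)(λ^2 + 0.8*λ + 11.05) = 0.
Roots: -0.4 + 3.3j, -0.4 - 3.3j, -0.7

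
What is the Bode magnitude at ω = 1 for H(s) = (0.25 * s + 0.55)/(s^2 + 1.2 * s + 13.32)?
Substitute s = j*1: H(j1) = 0.0461812 + 0.015794j.
|H(j1)| = sqrt(Re² + Im²) = 0.04881.
20*log₁₀(0.04881) = -26.23 dB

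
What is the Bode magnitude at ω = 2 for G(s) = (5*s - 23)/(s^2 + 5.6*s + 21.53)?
Substitute s = j*2: G(j2) = -0.672897 + 1.00037j.
|G(j2)| = sqrt(Re² + Im²) = 1.206.
20*log₁₀(1.206) = 1.62 dB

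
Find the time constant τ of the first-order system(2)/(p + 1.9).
First-order system: τ = -1/pole. Pole = -1.9. τ = -1/(-1.9) = 0.5263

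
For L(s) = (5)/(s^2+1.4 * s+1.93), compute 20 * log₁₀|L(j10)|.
Substitute s = j*10: L(j10) = -0.0499657 - 0.00713287j.
|L(j10)| = sqrt(Re² + Im²) = 0.05047.
20*log₁₀(0.05047) = -25.94 dB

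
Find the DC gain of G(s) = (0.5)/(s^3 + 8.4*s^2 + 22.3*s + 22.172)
DC gain = G(0) = num(0)/den(0) = 0.5/22.172 = 0.02255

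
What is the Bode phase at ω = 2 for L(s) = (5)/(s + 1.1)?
Substitute s = j*2: L(j2) = 1.05566 - 1.91939j.
∠L(j2) = atan2(Im, Re) = atan2(-1.91939, 1.05566) = -61.19°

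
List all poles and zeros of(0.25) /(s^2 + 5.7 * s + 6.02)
Set denominator = 0: s^2 + 5.7*s + 6.02 = (s + 4.3)(s + 1.4) = 0 → Poles: -1.4, -4.3
Numerator is a nonzero constant (0.25) → Zeros: none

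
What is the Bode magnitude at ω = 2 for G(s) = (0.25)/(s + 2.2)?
Substitute s = j*2: G(j2) = 0.0622172 - 0.0565611j.
|G(j2)| = sqrt(Re² + Im²) = 0.08408.
20*log₁₀(0.08408) = -21.51 dB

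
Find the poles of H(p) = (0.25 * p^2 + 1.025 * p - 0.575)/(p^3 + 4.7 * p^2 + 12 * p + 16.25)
Set denominator = 0: p^3 + 4.7*p^2 + 12*p + 16.25 = (p + 2.5)(p^2 + 2.2*p + 6.5) = 0 → Poles: -1.1 + 2.3j, -1.1 - 2.3j, -2.5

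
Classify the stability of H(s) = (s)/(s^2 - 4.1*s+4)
Denominator: s^2 - 4.1*s + 4 = (s - 2.5)(s - 1.6). Poles: 1.6, 2.5. Unstable (2 pole(s) in RHP)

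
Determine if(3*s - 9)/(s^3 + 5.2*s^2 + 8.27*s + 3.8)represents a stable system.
Denominator: s^3 + 5.2*s^2 + 8.27*s + 3.8 = (s + 1.9)(s + 2.5)(s + 0.8). Poles: -0.8, -1.9, -2.5. All Re(p)<0: Yes (stable)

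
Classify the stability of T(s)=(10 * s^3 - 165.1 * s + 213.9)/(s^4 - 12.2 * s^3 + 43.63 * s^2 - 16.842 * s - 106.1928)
Denominator: s^4 - 12.2*s^3 + 43.63*s^2 - 16.842*s - 106.1928 = (s - 4.3)(s + 1.2)(s - 4.9)(s - 4.2). Poles: -1.2, 4.2, 4.3, 4.9. Unstable (3 pole(s) in RHP)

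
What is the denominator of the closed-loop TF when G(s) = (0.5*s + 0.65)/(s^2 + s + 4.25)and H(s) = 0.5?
Characteristic poly = G_den * H_den + G_num * H_num = (s^2 + s + 4.25) + (0.25*s + 0.325) = s^2 + 1.25*s + 4.575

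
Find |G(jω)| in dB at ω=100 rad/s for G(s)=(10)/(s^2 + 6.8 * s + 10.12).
Substitute s = j*100: G(j100) = -0.000996396 - 6.78236e-05j.
|G(j100)| = sqrt(Re² + Im²) = 0.0009987.
20*log₁₀(0.0009987) = -60.01 dB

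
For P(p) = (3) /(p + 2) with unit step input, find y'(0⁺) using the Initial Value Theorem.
IVT: y'(0⁺) = lim_{p→∞} p²·Y(p) = lim_{p→∞} p·P(p).
deg(num) = 0, deg(den) = 1, relative degree = 1, so p·P(p) → (leading num)/(leading den) = 3/1 = 3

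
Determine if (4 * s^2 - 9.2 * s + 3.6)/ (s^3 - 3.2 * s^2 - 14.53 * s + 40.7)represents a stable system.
Denominator: s^3 - 3.2*s^2 - 14.53*s + 40.7 = (s - 4.4)(s + 3.7)(s - 2.5). Poles: -3.7, 2.5, 4.4. All Re(p)<0: No (unstable)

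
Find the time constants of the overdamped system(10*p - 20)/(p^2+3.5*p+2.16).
Overdamped: real poles at -0.8, -2.7. τ = -1/pole → τ₁ = 1.25, τ₂ = 0.3704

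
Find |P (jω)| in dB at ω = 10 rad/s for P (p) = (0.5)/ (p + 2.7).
Substitute p = j*10: P(j10) = 0.0125827 - 0.0466027j.
|P(j10)| = sqrt(Re² + Im²) = 0.04827.
20*log₁₀(0.04827) = -26.33 dB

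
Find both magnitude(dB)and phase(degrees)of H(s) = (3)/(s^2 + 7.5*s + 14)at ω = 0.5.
Substitute s = j*0.5: H(j0.5) = 0.203077 - 0.0553846j.
|H| = 20*log₁₀(sqrt(Re²+Im²)) = -13.54 dB.
∠H = atan2(Im, Re) = -15.26°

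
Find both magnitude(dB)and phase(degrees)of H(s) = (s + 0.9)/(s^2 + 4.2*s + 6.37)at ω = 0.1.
Substitute s = j*0.1: H(j0.1) = 0.141929 + 0.00635061j.
|H| = 20*log₁₀(sqrt(Re²+Im²)) = -16.95 dB.
∠H = atan2(Im, Re) = 2.56°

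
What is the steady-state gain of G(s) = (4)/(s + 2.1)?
DC gain = G(0) = num(0)/den(0) = 4/2.1 = 1.905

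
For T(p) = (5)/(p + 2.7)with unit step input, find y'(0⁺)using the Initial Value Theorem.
IVT: y'(0⁺) = lim_{p→∞} p²·Y(p) = lim_{p→∞} p·T(p).
deg(num) = 0, deg(den) = 1, relative degree = 1, so p·T(p) → (leading num)/(leading den) = 5/1 = 5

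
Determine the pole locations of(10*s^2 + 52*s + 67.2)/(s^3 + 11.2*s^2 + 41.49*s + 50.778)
Set denominator = 0: s^3 + 11.2*s^2 + 41.49*s + 50.778 = (s + 4.2)(s + 3.9)(s + 3.1) = 0 → Poles: -3.1, -3.9, -4.2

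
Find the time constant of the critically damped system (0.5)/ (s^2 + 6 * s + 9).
Critically damped (ζ = 1): repeated real pole at -3, -3. τ = -1/pole = 0.3333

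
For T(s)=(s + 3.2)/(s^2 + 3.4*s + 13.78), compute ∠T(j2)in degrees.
Substitute s = j*2: T(j2) = 0.316418 - 0.0155051j.
∠T(j2) = atan2(Im, Re) = atan2(-0.0155051, 0.316418) = -2.81°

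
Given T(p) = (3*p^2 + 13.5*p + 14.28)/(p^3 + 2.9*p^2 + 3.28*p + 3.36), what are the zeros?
Set numerator = 0: 3*p^2 + 13.5*p + 14.28 = 3*(p + 1.7)(p + 2.8) = 0 → Zeros: -1.7, -2.8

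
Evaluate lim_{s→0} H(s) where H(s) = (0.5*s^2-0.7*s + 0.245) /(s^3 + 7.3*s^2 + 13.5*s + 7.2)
DC gain = H(0) = num(0)/den(0) = 0.245/7.2 = 0.03403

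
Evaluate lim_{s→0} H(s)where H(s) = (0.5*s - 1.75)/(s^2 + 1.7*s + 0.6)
DC gain = H(0) = num(0)/den(0) = -1.75/0.6 = -2.917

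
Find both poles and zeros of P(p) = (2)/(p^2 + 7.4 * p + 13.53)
Set denominator = 0: p^2 + 7.4*p + 13.53 = (p + 3.3)(p + 4.1) = 0 → Poles: -3.3, -4.1
Numerator is a nonzero constant (2) → Zeros: none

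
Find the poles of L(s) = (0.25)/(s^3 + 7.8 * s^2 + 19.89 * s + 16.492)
Set denominator = 0: s^3 + 7.8*s^2 + 19.89*s + 16.492 = (s + 3.1)(s + 1.9)(s + 2.8) = 0 → Poles: -1.9, -2.8, -3.1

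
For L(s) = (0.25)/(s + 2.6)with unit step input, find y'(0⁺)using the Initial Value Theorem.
IVT: y'(0⁺) = lim_{s→∞} s²·Y(s) = lim_{s→∞} s·L(s).
deg(num) = 0, deg(den) = 1, relative degree = 1, so s·L(s) → (leading num)/(leading den) = 0.25/1 = 0.25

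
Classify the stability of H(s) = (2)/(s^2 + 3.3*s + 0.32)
Denominator: s^2 + 3.3*s + 0.32 = (s + 3.2)(s + 0.1). Poles: -0.1, -3.2. Stable (all poles in LHP)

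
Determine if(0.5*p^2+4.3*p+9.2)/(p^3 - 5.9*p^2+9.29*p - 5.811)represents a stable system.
Denominator: p^3 - 5.9*p^2 + 9.29*p - 5.811 = (p - 3.9)(p^2 - 2*p + 1.49). Poles: 1 + 0.7j, 1 - 0.7j, 3.9. All Re(p)<0: No (unstable)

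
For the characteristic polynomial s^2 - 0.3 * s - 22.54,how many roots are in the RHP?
s^2 - 0.3*s - 22.54 = (s - 4.9)(s + 4.6). Poles: -4.6, 4.9. RHP poles (Re>0): 1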